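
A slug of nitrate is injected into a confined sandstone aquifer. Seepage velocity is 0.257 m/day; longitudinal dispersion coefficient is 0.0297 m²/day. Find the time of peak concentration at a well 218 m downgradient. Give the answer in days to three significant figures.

848 days

For the 1D instantaneous-source solution, setting ∂C/∂t = 0 at fixed x gives v²t² + 2Dt − x² = 0, so t = (√(D² + v²x²) − D)/v².
√(D² + v²x²) = √(0.0297² + 0.257² × 218²) = 56.03; v² = 0.066049.
t = (56.03 − 0.0297)/0.066049 = 848 days (vs. the pure-advection estimate x/v = 848 d).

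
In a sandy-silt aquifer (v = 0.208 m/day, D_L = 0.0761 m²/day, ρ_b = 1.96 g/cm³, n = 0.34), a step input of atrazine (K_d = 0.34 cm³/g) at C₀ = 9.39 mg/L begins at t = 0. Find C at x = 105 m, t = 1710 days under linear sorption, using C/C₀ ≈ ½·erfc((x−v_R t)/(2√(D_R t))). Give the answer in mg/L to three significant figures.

Retardation factor R = 1 + ρ_b·K_d/n = 1 + 1.96 × 0.34/0.34 = 2.960.
Sorption retards both mechanisms: v_R = v/R = 0.07027 m/day, D_R = D/R = 0.02571 m²/day.
v_R·t = 0.07027 × 1710 = 120.1617 m; 2√(D_R t) = 13.26 m; argument = (105 − 120.1617)/13.26 = -1.143.
C = C₀ × ½·erfc(-1.143) = 9.39 × 0.9470 = 8.89 mg/L.

8.89 mg/L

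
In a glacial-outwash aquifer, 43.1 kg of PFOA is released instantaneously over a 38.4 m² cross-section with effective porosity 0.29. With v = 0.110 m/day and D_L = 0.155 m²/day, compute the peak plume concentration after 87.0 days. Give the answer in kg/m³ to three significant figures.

The peak of an instantaneous 1D plume sits at x = vt; there the Gaussian factor is 1 and C_max = M/(n_e·A·√(4πDt)), where n_e·A is the pore area the mass is dissolved in.
√(4πDt) = √(4π × 0.155 × 87.0) = 13.02 m, so C_max = 43.1/(0.29 × 38.4 × 13.02) = 0.297 kg/m³.

0.297 kg/m³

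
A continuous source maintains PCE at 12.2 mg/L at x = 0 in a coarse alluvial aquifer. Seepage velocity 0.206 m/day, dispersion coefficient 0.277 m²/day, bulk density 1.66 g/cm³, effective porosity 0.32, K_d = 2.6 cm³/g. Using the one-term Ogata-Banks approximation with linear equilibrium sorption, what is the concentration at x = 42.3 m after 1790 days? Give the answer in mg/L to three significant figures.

Retardation factor R = 1 + ρ_b·K_d/n = 1 + 1.66 × 2.6/0.32 = 14.49.
Sorption retards both mechanisms: v_R = v/R = 0.01422 m/day, D_R = D/R = 0.01912 m²/day.
v_R·t = 0.01422 × 1790 = 25.4538 m; 2√(D_R t) = 11.70 m; argument = (42.3 − 25.4538)/11.70 = 1.440.
C = C₀ × ½·erfc(1.440) = 12.2 × 0.02085 = 0.254 mg/L.

0.254 mg/L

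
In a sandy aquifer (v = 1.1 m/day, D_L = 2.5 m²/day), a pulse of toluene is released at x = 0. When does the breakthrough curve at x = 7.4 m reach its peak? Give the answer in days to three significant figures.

For the 1D instantaneous-source solution, setting ∂C/∂t = 0 at fixed x gives v²t² + 2Dt − x² = 0, so t = (√(D² + v²x²) − D)/v².
√(D² + v²x²) = √(2.5² + 1.1² × 7.4²) = 8.515; v² = 1.21.
t = (8.515 − 2.5)/1.21 = 4.97 days (vs. the pure-advection estimate x/v = 6.73 d).

4.97 days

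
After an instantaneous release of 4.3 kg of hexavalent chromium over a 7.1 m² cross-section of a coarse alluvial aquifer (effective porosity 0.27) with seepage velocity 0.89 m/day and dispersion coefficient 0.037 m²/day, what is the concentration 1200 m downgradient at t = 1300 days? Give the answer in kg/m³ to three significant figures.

For an instantaneous plane source, C(x,t) = M/(n_e·A·√(4πDt)) · exp(−(x−vt)²/(4Dt)), with n_e·A the pore (flow) area.
Plume center vt = 0.89 × 1300 = 1157 m, so the well at 1200 m is 43 m downgradient of the peak.
√(4πDt) = 24.59 m, giving peak height M/(n_e·A·√(4πDt)) = 4.3/(0.27 × 7.1 × 24.59) = 0.09122 kg/m³.
(x−vt)²/(4Dt) = (43)²/(4 × 0.037 × 1300) = 9.610; exp(−9.610) = 6.705e-05.
C = 0.09122 × 6.705e-05 = 6.12e-06 kg/m³.

6.12e-06 kg/m³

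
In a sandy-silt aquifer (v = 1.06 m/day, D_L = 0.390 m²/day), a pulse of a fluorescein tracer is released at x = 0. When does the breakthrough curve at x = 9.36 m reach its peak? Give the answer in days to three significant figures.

For the 1D instantaneous-source solution, setting ∂C/∂t = 0 at fixed x gives v²t² + 2Dt − x² = 0, so t = (√(D² + v²x²) − D)/v².
√(D² + v²x²) = √(0.390² + 1.06² × 9.36²) = 9.929; v² = 1.1236.
t = (9.929 − 0.390)/1.1236 = 8.49 days (vs. the pure-advection estimate x/v = 8.83 d).

8.49 days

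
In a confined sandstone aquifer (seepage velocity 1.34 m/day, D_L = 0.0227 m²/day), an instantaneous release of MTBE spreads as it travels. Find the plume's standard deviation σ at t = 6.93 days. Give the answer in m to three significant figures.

Dispersive spreading gives a Gaussian with σ² = 2Dt; advection only shifts the center.
σ = √(2 × 0.0227 × 6.93) = 0.561 m.

0.561 m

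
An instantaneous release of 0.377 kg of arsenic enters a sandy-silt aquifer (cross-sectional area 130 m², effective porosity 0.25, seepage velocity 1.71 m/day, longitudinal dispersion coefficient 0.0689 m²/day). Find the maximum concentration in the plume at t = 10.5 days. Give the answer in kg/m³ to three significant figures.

The peak of an instantaneous 1D plume sits at x = vt; there the Gaussian factor is 1 and C_max = M/(n_e·A·√(4πDt)), where n_e·A is the pore area the mass is dissolved in.
√(4πDt) = √(4π × 0.0689 × 10.5) = 3.015 m, so C_max = 0.377/(0.25 × 130 × 3.015) = 0.00385 kg/m³.

0.00385 kg/m³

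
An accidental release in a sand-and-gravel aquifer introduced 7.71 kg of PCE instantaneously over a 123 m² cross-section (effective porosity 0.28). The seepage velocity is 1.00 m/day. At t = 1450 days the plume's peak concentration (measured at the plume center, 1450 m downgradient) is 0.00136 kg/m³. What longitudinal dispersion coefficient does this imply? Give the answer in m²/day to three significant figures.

1.49 m²/day

At the plume center C_max = M/(n_e·A·√(4πDt)), so D = M²/(4πt·(n_e·A·C_max)²).
n_e·A·C_max = 0.28 × 123 × 0.00136 = 0.04684 kg/m.
D = 7.71²/(4π × 1450 × 0.04684²) = 1.49 m²/day.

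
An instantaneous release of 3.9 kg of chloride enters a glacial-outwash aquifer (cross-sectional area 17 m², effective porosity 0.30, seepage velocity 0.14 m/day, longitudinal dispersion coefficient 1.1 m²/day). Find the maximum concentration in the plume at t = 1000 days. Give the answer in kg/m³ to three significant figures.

0.00650 kg/m³

The peak of an instantaneous 1D plume sits at x = vt; there the Gaussian factor is 1 and C_max = M/(n_e·A·√(4πDt)), where n_e·A is the pore area the mass is dissolved in.
√(4πDt) = √(4π × 1.1 × 1000) = 117.6 m, so C_max = 3.9/(0.30 × 17 × 117.6) = 0.00650 kg/m³.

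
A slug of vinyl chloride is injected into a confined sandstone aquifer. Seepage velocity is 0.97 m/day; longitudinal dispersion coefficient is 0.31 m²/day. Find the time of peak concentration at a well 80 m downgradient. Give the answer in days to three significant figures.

For the 1D instantaneous-source solution, setting ∂C/∂t = 0 at fixed x gives v²t² + 2Dt − x² = 0, so t = (√(D² + v²x²) − D)/v².
√(D² + v²x²) = √(0.31² + 0.97² × 80²) = 77.60; v² = 0.9409.
t = (77.60 − 0.31)/0.9409 = 82.1 days (vs. the pure-advection estimate x/v = 82.5 d).

82.1 days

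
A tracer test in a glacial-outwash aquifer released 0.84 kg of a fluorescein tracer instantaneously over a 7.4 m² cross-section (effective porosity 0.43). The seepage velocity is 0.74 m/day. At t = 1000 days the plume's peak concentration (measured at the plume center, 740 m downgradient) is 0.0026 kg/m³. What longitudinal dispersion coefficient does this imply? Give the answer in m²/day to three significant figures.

At the plume center C_max = M/(n_e·A·√(4πDt)), so D = M²/(4πt·(n_e·A·C_max)²).
n_e·A·C_max = 0.43 × 7.4 × 0.0026 = 0.008273 kg/m.
D = 0.84²/(4π × 1000 × 0.008273²) = 0.820 m²/day.

0.820 m²/day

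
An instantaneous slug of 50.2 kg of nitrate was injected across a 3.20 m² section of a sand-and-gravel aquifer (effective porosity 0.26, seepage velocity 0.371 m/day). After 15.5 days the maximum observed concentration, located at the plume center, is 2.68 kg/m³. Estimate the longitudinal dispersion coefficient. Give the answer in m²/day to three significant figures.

2.60 m²/day

At the plume center C_max = M/(n_e·A·√(4πDt)), so D = M²/(4πt·(n_e·A·C_max)²).
n_e·A·C_max = 0.26 × 3.20 × 2.68 = 2.230 kg/m.
D = 50.2²/(4π × 15.5 × 2.230²) = 2.60 m²/day.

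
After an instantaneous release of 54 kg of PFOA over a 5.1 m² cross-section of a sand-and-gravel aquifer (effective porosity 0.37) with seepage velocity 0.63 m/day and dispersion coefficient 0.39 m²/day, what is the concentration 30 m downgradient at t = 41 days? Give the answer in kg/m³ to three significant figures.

For an instantaneous plane source, C(x,t) = M/(n_e·A·√(4πDt)) · exp(−(x−vt)²/(4Dt)), with n_e·A the pore (flow) area.
Plume center vt = 0.63 × 41 = 25.83 m, so the well at 30 m is 4.17 m downgradient of the peak.
√(4πDt) = 14.18 m, giving peak height M/(n_e·A·√(4πDt)) = 54/(0.37 × 5.1 × 14.18) = 2.018 kg/m³.
(x−vt)²/(4Dt) = (4.17)²/(4 × 0.39 × 41) = 0.2719; exp(−0.2719) = 0.7619.
C = 2.018 × 0.7619 = 1.54 kg/m³.

1.54 kg/m³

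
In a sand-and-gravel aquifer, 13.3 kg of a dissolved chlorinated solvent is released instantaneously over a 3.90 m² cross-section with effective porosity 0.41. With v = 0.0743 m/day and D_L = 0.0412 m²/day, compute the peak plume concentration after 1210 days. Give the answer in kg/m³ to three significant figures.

0.332 kg/m³

The peak of an instantaneous 1D plume sits at x = vt; there the Gaussian factor is 1 and C_max = M/(n_e·A·√(4πDt)), where n_e·A is the pore area the mass is dissolved in.
√(4πDt) = √(4π × 0.0412 × 1210) = 25.03 m, so C_max = 13.3/(0.41 × 3.90 × 25.03) = 0.332 kg/m³.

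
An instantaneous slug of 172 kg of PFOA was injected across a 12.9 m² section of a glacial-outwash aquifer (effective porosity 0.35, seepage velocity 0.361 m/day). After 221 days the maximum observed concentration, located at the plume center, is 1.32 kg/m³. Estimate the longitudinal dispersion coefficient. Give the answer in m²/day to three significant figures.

At the plume center C_max = M/(n_e·A·√(4πDt)), so D = M²/(4πt·(n_e·A·C_max)²).
n_e·A·C_max = 0.35 × 12.9 × 1.32 = 5.960 kg/m.
D = 172²/(4π × 221 × 5.960²) = 0.300 m²/day.

0.300 m²/day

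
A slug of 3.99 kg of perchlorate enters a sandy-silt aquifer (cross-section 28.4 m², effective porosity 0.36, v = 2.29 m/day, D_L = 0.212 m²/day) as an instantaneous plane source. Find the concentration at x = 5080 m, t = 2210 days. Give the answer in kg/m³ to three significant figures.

0.00419 kg/m³

For an instantaneous plane source, C(x,t) = M/(n_e·A·√(4πDt)) · exp(−(x−vt)²/(4Dt)), with n_e·A the pore (flow) area.
Plume center vt = 2.29 × 2210 = 5060.9 m, so the well at 5080 m is 19.1 m downgradient of the peak.
√(4πDt) = 76.73 m, giving peak height M/(n_e·A·√(4πDt)) = 3.99/(0.36 × 28.4 × 76.73) = 0.005086 kg/m³.
(x−vt)²/(4Dt) = (19.1)²/(4 × 0.212 × 2210) = 0.1947; exp(−0.1947) = 0.8231.
C = 0.005086 × 0.8231 = 0.00419 kg/m³.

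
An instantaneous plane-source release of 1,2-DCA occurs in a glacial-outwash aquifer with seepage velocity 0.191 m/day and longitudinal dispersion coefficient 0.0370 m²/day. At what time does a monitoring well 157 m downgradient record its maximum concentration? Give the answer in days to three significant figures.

821 days

For the 1D instantaneous-source solution, setting ∂C/∂t = 0 at fixed x gives v²t² + 2Dt − x² = 0, so t = (√(D² + v²x²) − D)/v².
√(D² + v²x²) = √(0.0370² + 0.191² × 157²) = 29.99; v² = 0.036481.
t = (29.99 − 0.0370)/0.036481 = 821 days (vs. the pure-advection estimate x/v = 822 d).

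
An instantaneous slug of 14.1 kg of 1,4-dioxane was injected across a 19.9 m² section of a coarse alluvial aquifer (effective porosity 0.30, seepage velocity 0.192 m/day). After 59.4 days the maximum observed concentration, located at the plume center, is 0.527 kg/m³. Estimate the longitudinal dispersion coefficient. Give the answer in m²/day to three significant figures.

0.0269 m²/day

At the plume center C_max = M/(n_e·A·√(4πDt)), so D = M²/(4πt·(n_e·A·C_max)²).
n_e·A·C_max = 0.30 × 19.9 × 0.527 = 3.146 kg/m.
D = 14.1²/(4π × 59.4 × 3.146²) = 0.0269 m²/day.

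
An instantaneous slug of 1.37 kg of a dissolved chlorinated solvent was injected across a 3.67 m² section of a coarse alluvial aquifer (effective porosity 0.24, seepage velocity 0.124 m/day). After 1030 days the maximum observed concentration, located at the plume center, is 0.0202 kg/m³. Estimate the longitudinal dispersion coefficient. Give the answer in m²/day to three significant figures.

At the plume center C_max = M/(n_e·A·√(4πDt)), so D = M²/(4πt·(n_e·A·C_max)²).
n_e·A·C_max = 0.24 × 3.67 × 0.0202 = 0.01779 kg/m.
D = 1.37²/(4π × 1030 × 0.01779²) = 0.458 m²/day.

0.458 m²/day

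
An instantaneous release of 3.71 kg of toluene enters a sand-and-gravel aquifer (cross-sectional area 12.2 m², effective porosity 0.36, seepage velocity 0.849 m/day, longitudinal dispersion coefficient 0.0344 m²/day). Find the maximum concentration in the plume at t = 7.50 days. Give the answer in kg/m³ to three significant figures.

The peak of an instantaneous 1D plume sits at x = vt; there the Gaussian factor is 1 and C_max = M/(n_e·A·√(4πDt)), where n_e·A is the pore area the mass is dissolved in.
√(4πDt) = √(4π × 0.0344 × 7.50) = 1.801 m, so C_max = 3.71/(0.36 × 12.2 × 1.801) = 0.469 kg/m³.

0.469 kg/m³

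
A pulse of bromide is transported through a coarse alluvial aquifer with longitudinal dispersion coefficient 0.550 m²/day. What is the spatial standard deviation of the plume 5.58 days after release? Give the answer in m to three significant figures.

Dispersive spreading gives a Gaussian with σ² = 2Dt; advection only shifts the center.
σ = √(2 × 0.550 × 5.58) = 2.48 m.

2.48 m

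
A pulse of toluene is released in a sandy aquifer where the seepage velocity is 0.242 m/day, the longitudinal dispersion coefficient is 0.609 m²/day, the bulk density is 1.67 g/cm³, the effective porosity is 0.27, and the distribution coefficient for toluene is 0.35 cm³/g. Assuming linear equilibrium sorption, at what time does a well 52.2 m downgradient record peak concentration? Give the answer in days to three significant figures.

Retardation factor R = 1 + ρ_b·K_d/n = 1 + 1.67 × 0.35/0.27 = 3.165.
Sorption retards both mechanisms: v_R = v/R = 0.07646 m/day, D_R = D/R = 0.1924 m²/day.
Peak time from v_R²t² + 2D_R t − x² = 0: t = (√(D_R² + v_R²x²) − D_R)/v_R².
√(D_R² + v_R²x²) = √(0.1924² + 0.07646² × 52.2²) = 3.996; v_R² = 0.005846.
t = (3.996 − 0.1924)/0.005846 = 651 days.

651 days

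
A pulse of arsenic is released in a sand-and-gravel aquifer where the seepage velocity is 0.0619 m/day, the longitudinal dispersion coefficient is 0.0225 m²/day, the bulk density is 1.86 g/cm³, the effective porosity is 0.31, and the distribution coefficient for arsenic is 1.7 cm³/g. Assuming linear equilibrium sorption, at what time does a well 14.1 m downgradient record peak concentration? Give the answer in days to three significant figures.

2490 days

Retardation factor R = 1 + ρ_b·K_d/n = 1 + 1.86 × 1.7/0.31 = 11.20.
Sorption retards both mechanisms: v_R = v/R = 0.005527 m/day, D_R = D/R = 0.002009 m²/day.
Peak time from v_R²t² + 2D_R t − x² = 0: t = (√(D_R² + v_R²x²) − D_R)/v_R².
√(D_R² + v_R²x²) = √(0.002009² + 0.005527² × 14.1²) = 0.07796; v_R² = 3.055e-05.
t = (0.07796 − 0.002009)/3.055e-05 = 2490 days.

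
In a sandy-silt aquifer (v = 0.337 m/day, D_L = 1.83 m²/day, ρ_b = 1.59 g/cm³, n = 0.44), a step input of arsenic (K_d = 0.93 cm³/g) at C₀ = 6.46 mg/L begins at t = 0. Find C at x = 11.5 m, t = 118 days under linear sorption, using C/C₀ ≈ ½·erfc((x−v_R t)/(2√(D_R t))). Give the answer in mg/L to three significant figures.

2.62 mg/L

Retardation factor R = 1 + ρ_b·K_d/n = 1 + 1.59 × 0.93/0.44 = 4.361.
Sorption retards both mechanisms: v_R = v/R = 0.07728 m/day, D_R = D/R = 0.4196 m²/day.
v_R·t = 0.07728 × 118 = 9.11904 m; 2√(D_R t) = 14.07 m; argument = (11.5 − 9.11904)/14.07 = 0.1692.
C = C₀ × ½·erfc(0.1692) = 6.46 × 0.4054 = 2.62 mg/L.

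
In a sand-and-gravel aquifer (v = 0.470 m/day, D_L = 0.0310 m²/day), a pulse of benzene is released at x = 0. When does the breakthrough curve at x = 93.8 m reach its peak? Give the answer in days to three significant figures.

199 days

For the 1D instantaneous-source solution, setting ∂C/∂t = 0 at fixed x gives v²t² + 2Dt − x² = 0, so t = (√(D² + v²x²) − D)/v².
√(D² + v²x²) = √(0.0310² + 0.470² × 93.8²) = 44.09; v² = 0.2209.
t = (44.09 − 0.0310)/0.2209 = 199 days (vs. the pure-advection estimate x/v = 200 d).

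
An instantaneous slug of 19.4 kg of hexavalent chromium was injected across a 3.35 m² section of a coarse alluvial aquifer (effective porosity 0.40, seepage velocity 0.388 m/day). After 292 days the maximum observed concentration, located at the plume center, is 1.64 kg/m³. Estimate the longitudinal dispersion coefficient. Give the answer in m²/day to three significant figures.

At the plume center C_max = M/(n_e·A·√(4πDt)), so D = M²/(4πt·(n_e·A·C_max)²).
n_e·A·C_max = 0.40 × 3.35 × 1.64 = 2.198 kg/m.
D = 19.4²/(4π × 292 × 2.198²) = 0.0212 m²/day.

0.0212 m²/day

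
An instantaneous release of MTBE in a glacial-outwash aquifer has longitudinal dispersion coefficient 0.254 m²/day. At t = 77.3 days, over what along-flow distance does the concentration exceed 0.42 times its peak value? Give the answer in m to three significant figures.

The plume is Gaussian with σ = √(2Dt) = √(2 × 0.254 × 77.3) = 6.266 m.
C/C_peak = exp(−Δx²/(2σ²)) = 0.42 ⇒ Δx = σ·√(−2 ln 0.42) = 6.266 × 1.317 = 8.252 m.
Width = 2Δx = 16.5 m.

16.5 m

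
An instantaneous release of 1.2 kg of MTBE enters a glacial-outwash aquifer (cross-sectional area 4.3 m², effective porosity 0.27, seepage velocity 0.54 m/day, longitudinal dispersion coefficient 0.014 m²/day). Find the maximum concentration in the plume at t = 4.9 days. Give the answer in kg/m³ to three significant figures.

The peak of an instantaneous 1D plume sits at x = vt; there the Gaussian factor is 1 and C_max = M/(n_e·A·√(4πDt)), where n_e·A is the pore area the mass is dissolved in.
√(4πDt) = √(4π × 0.014 × 4.9) = 0.9285 m, so C_max = 1.2/(0.27 × 4.3 × 0.9285) = 1.11 kg/m³.

1.11 kg/m³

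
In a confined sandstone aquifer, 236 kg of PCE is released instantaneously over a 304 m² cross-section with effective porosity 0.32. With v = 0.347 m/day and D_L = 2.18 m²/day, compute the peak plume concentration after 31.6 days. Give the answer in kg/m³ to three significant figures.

The peak of an instantaneous 1D plume sits at x = vt; there the Gaussian factor is 1 and C_max = M/(n_e·A·√(4πDt)), where n_e·A is the pore area the mass is dissolved in.
√(4πDt) = √(4π × 2.18 × 31.6) = 29.42 m, so C_max = 236/(0.32 × 304 × 29.42) = 0.0825 kg/m³.

0.0825 kg/m³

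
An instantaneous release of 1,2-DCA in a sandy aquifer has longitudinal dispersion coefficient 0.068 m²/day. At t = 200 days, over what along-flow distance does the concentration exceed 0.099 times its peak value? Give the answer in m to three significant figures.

The plume is Gaussian with σ = √(2Dt) = √(2 × 0.068 × 200) = 5.215 m.
C/C_peak = exp(−Δx²/(2σ²)) = 0.099 ⇒ Δx = σ·√(−2 ln 0.099) = 5.215 × 2.151 = 11.22 m.
Width = 2Δx = 22.4 m.

22.4 m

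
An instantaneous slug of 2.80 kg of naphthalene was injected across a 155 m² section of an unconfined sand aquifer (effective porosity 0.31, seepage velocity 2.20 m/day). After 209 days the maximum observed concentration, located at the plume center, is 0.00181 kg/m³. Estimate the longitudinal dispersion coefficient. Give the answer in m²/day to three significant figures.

At the plume center C_max = M/(n_e·A·√(4πDt)), so D = M²/(4πt·(n_e·A·C_max)²).
n_e·A·C_max = 0.31 × 155 × 0.00181 = 0.08697 kg/m.
D = 2.80²/(4π × 209 × 0.08697²) = 0.395 m²/day.

0.395 m²/day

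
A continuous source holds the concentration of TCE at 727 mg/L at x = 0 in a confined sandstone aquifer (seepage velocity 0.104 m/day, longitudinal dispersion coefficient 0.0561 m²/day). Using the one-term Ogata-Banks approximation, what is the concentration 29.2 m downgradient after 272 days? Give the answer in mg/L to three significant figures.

316 mg/L

For a continuous step input, C/C₀ ≈ ½·erfc((x−vt)/(2√(Dt))).
vt = 0.104 × 272 = 28.288 m and 2√(Dt) = 2√(0.0561 × 272) = 7.813 m.
Argument (x−vt)/(2√(Dt)) = (29.2 − 28.288)/7.813 = 0.1167; ½·erfc(0.1167) = 0.4345.
C = 727 × 0.4345 = 316 mg/L.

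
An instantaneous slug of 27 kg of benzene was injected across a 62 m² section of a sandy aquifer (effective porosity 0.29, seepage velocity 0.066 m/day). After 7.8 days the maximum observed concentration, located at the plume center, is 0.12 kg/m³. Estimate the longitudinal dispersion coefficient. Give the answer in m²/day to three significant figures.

1.60 m²/day

At the plume center C_max = M/(n_e·A·√(4πDt)), so D = M²/(4πt·(n_e·A·C_max)²).
n_e·A·C_max = 0.29 × 62 × 0.12 = 2.158 kg/m.
D = 27²/(4π × 7.8 × 2.158²) = 1.60 m²/day.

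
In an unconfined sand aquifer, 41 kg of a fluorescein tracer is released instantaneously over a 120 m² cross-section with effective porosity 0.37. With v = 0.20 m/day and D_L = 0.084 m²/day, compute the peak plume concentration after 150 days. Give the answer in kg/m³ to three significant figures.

0.0734 kg/m³

The peak of an instantaneous 1D plume sits at x = vt; there the Gaussian factor is 1 and C_max = M/(n_e·A·√(4πDt)), where n_e·A is the pore area the mass is dissolved in.
√(4πDt) = √(4π × 0.084 × 150) = 12.58 m, so C_max = 41/(0.37 × 120 × 12.58) = 0.0734 kg/m³.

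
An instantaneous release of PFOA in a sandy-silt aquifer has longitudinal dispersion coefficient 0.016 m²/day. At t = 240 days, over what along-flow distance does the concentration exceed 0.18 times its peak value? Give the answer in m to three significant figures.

The plume is Gaussian with σ = √(2Dt) = √(2 × 0.016 × 240) = 2.771 m.
C/C_peak = exp(−Δx²/(2σ²)) = 0.18 ⇒ Δx = σ·√(−2 ln 0.18) = 2.771 × 1.852 = 5.132 m.
Width = 2Δx = 10.3 m.

10.3 m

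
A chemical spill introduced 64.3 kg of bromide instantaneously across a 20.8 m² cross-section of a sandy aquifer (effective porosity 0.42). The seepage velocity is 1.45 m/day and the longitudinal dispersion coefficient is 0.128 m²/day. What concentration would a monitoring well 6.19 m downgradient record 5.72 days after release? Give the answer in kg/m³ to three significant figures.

0.535 kg/m³

For an instantaneous plane source, C(x,t) = M/(n_e·A·√(4πDt)) · exp(−(x−vt)²/(4Dt)), with n_e·A the pore (flow) area.
Plume center vt = 1.45 × 5.72 = 8.294 m, so the well at 6.19 m is 2.104 m upgradient of the peak.
√(4πDt) = 3.033 m, giving peak height M/(n_e·A·√(4πDt)) = 64.3/(0.42 × 20.8 × 3.033) = 2.427 kg/m³.
(x−vt)²/(4Dt) = (-2.104)²/(4 × 0.128 × 5.72) = 1.512; exp(−1.512) = 0.2205.
C = 2.427 × 0.2205 = 0.535 kg/m³.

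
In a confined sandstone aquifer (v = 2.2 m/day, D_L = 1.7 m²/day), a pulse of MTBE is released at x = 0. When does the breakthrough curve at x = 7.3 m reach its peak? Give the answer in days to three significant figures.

2.99 days

For the 1D instantaneous-source solution, setting ∂C/∂t = 0 at fixed x gives v²t² + 2Dt − x² = 0, so t = (√(D² + v²x²) − D)/v².
√(D² + v²x²) = √(1.7² + 2.2² × 7.3²) = 16.15; v² = 4.84.
t = (16.15 − 1.7)/4.84 = 2.99 days (vs. the pure-advection estimate x/v = 3.32 d).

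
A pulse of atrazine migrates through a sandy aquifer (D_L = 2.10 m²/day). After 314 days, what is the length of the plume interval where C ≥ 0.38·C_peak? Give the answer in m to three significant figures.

101 m

The plume is Gaussian with σ = √(2Dt) = √(2 × 2.10 × 314) = 36.32 m.
C/C_peak = exp(−Δx²/(2σ²)) = 0.38 ⇒ Δx = σ·√(−2 ln 0.38) = 36.32 × 1.391 = 50.52 m.
Width = 2Δx = 101 m.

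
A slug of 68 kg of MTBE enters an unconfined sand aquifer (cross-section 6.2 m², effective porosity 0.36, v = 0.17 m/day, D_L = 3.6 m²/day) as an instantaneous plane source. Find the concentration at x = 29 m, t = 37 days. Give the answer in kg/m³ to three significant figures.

For an instantaneous plane source, C(x,t) = M/(n_e·A·√(4πDt)) · exp(−(x−vt)²/(4Dt)), with n_e·A the pore (flow) area.
Plume center vt = 0.17 × 37 = 6.29 m, so the well at 29 m is 22.71 m downgradient of the peak.
√(4πDt) = 40.91 m, giving peak height M/(n_e·A·√(4πDt)) = 68/(0.36 × 6.2 × 40.91) = 0.7447 kg/m³.
(x−vt)²/(4Dt) = (22.71)²/(4 × 3.6 × 37) = 0.9680; exp(−0.9680) = 0.3798.
C = 0.7447 × 0.3798 = 0.283 kg/m³.

0.283 kg/m³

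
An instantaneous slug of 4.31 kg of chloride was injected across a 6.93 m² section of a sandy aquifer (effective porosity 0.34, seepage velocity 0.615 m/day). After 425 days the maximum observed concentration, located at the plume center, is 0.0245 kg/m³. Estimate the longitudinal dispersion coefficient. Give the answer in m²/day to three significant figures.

At the plume center C_max = M/(n_e·A·√(4πDt)), so D = M²/(4πt·(n_e·A·C_max)²).
n_e·A·C_max = 0.34 × 6.93 × 0.0245 = 0.05773 kg/m.
D = 4.31²/(4π × 425 × 0.05773²) = 1.04 m²/day.

1.04 m²/day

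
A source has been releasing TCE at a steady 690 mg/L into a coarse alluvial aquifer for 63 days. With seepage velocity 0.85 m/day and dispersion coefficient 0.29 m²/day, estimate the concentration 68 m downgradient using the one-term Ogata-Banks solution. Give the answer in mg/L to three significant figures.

5.81 mg/L

For a continuous step input, C/C₀ ≈ ½·erfc((x−vt)/(2√(Dt))).
vt = 0.85 × 63 = 53.55 m and 2√(Dt) = 2√(0.29 × 63) = 8.549 m.
Argument (x−vt)/(2√(Dt)) = (68 − 53.55)/8.549 = 1.690; ½·erfc(1.690) = 0.008424.
C = 690 × 0.008424 = 5.81 mg/L.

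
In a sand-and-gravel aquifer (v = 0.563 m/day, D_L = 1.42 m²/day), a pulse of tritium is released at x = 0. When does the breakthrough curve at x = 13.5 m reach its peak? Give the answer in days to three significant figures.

19.9 days

For the 1D instantaneous-source solution, setting ∂C/∂t = 0 at fixed x gives v²t² + 2Dt − x² = 0, so t = (√(D² + v²x²) − D)/v².
√(D² + v²x²) = √(1.42² + 0.563² × 13.5²) = 7.732; v² = 0.316969.
t = (7.732 − 1.42)/0.316969 = 19.9 days (vs. the pure-advection estimate x/v = 24.0 d).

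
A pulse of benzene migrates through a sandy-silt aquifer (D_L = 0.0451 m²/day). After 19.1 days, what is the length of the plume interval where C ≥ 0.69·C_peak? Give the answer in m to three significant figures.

The plume is Gaussian with σ = √(2Dt) = √(2 × 0.0451 × 19.1) = 1.313 m.
C/C_peak = exp(−Δx²/(2σ²)) = 0.69 ⇒ Δx = σ·√(−2 ln 0.69) = 1.313 × 0.8615 = 1.131 m.
Width = 2Δx = 2.26 m.

2.26 m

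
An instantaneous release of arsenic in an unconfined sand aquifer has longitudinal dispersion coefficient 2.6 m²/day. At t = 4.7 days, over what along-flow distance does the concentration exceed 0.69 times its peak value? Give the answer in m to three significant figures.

The plume is Gaussian with σ = √(2Dt) = √(2 × 2.6 × 4.7) = 4.944 m.
C/C_peak = exp(−Δx²/(2σ²)) = 0.69 ⇒ Δx = σ·√(−2 ln 0.69) = 4.944 × 0.8615 = 4.259 m.
Width = 2Δx = 8.52 m.

8.52 m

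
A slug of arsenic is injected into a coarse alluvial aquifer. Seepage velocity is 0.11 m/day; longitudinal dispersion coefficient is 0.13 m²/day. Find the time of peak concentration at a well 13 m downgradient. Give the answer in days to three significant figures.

For the 1D instantaneous-source solution, setting ∂C/∂t = 0 at fixed x gives v²t² + 2Dt − x² = 0, so t = (√(D² + v²x²) − D)/v².
√(D² + v²x²) = √(0.13² + 0.11² × 13²) = 1.436; v² = 0.0121.
t = (1.436 − 0.13)/0.0121 = 108 days (vs. the pure-advection estimate x/v = 118 d).

108 days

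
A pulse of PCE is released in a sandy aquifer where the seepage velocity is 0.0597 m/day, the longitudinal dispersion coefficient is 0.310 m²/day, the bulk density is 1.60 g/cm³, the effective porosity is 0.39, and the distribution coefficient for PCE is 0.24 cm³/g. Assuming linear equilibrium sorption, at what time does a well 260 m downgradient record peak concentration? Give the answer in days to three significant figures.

Retardation factor R = 1 + ρ_b·K_d/n = 1 + 1.60 × 0.24/0.39 = 1.985.
Sorption retards both mechanisms: v_R = v/R = 0.03008 m/day, D_R = D/R = 0.1562 m²/day.
Peak time from v_R²t² + 2D_R t − x² = 0: t = (√(D_R² + v_R²x²) − D_R)/v_R².
√(D_R² + v_R²x²) = √(0.1562² + 0.03008² × 260²) = 7.822; v_R² = 0.0009048.
t = (7.822 − 0.1562)/0.0009048 = 8470 days.

8470 days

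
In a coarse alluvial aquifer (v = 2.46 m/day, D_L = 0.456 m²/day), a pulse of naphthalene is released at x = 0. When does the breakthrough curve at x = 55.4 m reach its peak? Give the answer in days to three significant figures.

22.4 days

For the 1D instantaneous-source solution, setting ∂C/∂t = 0 at fixed x gives v²t² + 2Dt − x² = 0, so t = (√(D² + v²x²) − D)/v².
√(D² + v²x²) = √(0.456² + 2.46² × 55.4²) = 136.3; v² = 6.0516.
t = (136.3 − 0.456)/6.0516 = 22.4 days (vs. the pure-advection estimate x/v = 22.5 d).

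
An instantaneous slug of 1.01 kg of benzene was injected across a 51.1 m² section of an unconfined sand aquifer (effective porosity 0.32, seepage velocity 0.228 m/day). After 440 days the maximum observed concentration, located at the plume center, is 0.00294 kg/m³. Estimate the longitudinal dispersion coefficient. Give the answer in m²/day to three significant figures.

At the plume center C_max = M/(n_e·A·√(4πDt)), so D = M²/(4πt·(n_e·A·C_max)²).
n_e·A·C_max = 0.32 × 51.1 × 0.00294 = 0.04807 kg/m.
D = 1.01²/(4π × 440 × 0.04807²) = 0.0798 m²/day.

0.0798 m²/day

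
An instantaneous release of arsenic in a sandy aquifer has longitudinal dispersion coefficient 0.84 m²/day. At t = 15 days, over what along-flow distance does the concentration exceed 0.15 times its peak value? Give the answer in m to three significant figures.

19.6 m

The plume is Gaussian with σ = √(2Dt) = √(2 × 0.84 × 15) = 5.020 m.
C/C_peak = exp(−Δx²/(2σ²)) = 0.15 ⇒ Δx = σ·√(−2 ln 0.15) = 5.020 × 1.948 = 9.779 m.
Width = 2Δx = 19.6 m.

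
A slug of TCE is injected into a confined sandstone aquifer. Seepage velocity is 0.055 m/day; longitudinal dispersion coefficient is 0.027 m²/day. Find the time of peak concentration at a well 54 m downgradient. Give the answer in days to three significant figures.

973 days

For the 1D instantaneous-source solution, setting ∂C/∂t = 0 at fixed x gives v²t² + 2Dt − x² = 0, so t = (√(D² + v²x²) − D)/v².
√(D² + v²x²) = √(0.027² + 0.055² × 54²) = 2.970; v² = 0.003025.
t = (2.970 − 0.027)/0.003025 = 973 days (vs. the pure-advection estimate x/v = 982 d).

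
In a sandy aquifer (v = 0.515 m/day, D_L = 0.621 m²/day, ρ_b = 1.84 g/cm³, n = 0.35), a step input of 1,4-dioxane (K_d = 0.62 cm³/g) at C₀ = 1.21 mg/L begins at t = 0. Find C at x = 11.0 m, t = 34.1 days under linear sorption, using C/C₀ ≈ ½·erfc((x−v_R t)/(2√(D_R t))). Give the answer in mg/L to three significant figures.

Retardation factor R = 1 + ρ_b·K_d/n = 1 + 1.84 × 0.62/0.35 = 4.259.
Sorption retards both mechanisms: v_R = v/R = 0.1209 m/day, D_R = D/R = 0.1458 m²/day.
v_R·t = 0.1209 × 34.1 = 4.12269 m; 2√(D_R t) = 4.459 m; argument = (11.0 − 4.12269)/4.459 = 1.542.
C = C₀ × ½·erfc(1.542) = 1.21 × 0.01460 = 0.0177 mg/L.

0.0177 mg/L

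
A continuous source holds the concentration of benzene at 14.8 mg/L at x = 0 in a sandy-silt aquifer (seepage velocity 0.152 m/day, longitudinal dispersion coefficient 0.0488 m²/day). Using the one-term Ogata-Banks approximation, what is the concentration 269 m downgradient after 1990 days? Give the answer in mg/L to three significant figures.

14.7 mg/L

For a continuous step input, C/C₀ ≈ ½·erfc((x−vt)/(2√(Dt))).
vt = 0.152 × 1990 = 302.48 m and 2√(Dt) = 2√(0.0488 × 1990) = 19.71 m.
Argument (x−vt)/(2√(Dt)) = (269 − 302.48)/19.71 = -1.699; ½·erfc(-1.699) = 0.9919.
C = 14.8 × 0.9919 = 14.7 mg/L.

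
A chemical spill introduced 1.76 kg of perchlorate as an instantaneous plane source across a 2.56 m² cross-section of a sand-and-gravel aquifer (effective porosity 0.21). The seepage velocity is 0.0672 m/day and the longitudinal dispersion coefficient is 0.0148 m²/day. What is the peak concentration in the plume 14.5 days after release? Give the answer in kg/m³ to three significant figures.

The peak of an instantaneous 1D plume sits at x = vt; there the Gaussian factor is 1 and C_max = M/(n_e·A·√(4πDt)), where n_e·A is the pore area the mass is dissolved in.
√(4πDt) = √(4π × 0.0148 × 14.5) = 1.642 m, so C_max = 1.76/(0.21 × 2.56 × 1.642) = 1.99 kg/m³.

1.99 kg/m³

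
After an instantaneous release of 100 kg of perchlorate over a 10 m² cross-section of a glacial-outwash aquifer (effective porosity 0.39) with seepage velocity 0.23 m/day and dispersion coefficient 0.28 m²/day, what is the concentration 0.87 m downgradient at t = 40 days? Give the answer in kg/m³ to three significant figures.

For an instantaneous plane source, C(x,t) = M/(n_e·A·√(4πDt)) · exp(−(x−vt)²/(4Dt)), with n_e·A the pore (flow) area.
Plume center vt = 0.23 × 40 = 9.2 m, so the well at 0.87 m is 8.33 m upgradient of the peak.
√(4πDt) = 11.86 m, giving peak height M/(n_e·A·√(4πDt)) = 100/(0.39 × 10 × 11.86) = 2.162 kg/m³.
(x−vt)²/(4Dt) = (-8.33)²/(4 × 0.28 × 40) = 1.549; exp(−1.549) = 0.2125.
C = 2.162 × 0.2125 = 0.459 kg/m³.

0.459 kg/m³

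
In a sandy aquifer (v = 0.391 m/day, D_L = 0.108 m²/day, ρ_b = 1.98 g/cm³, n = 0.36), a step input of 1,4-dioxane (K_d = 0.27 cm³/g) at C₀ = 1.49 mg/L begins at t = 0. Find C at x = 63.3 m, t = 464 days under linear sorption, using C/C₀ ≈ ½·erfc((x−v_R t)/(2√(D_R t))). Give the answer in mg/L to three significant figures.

1.40 mg/L

Retardation factor R = 1 + ρ_b·K_d/n = 1 + 1.98 × 0.27/0.36 = 2.485.
Sorption retards both mechanisms: v_R = v/R = 0.1573 m/day, D_R = D/R = 0.04346 m²/day.
v_R·t = 0.1573 × 464 = 72.9872 m; 2√(D_R t) = 8.981 m; argument = (63.3 − 72.9872)/8.981 = -1.079.
C = C₀ × ½·erfc(-1.079) = 1.49 × 0.9365 = 1.40 mg/L.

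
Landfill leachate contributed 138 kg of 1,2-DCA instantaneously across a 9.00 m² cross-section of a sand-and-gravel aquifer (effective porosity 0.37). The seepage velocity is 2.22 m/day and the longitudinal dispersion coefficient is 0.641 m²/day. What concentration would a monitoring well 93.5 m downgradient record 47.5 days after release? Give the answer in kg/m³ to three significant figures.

For an instantaneous plane source, C(x,t) = M/(n_e·A·√(4πDt)) · exp(−(x−vt)²/(4Dt)), with n_e·A the pore (flow) area.
Plume center vt = 2.22 × 47.5 = 105.45 m, so the well at 93.5 m is 11.95 m upgradient of the peak.
√(4πDt) = 19.56 m, giving peak height M/(n_e·A·√(4πDt)) = 138/(0.37 × 9.00 × 19.56) = 2.119 kg/m³.
(x−vt)²/(4Dt) = (-11.95)²/(4 × 0.641 × 47.5) = 1.173; exp(−1.173) = 0.3094.
C = 2.119 × 0.3094 = 0.656 kg/m³.

0.656 kg/m³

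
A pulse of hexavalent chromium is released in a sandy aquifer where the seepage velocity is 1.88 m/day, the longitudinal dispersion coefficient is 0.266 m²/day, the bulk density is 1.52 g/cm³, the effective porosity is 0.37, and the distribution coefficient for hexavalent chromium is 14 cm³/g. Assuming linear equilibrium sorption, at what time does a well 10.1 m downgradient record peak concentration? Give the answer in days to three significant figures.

Retardation factor R = 1 + ρ_b·K_d/n = 1 + 1.52 × 14/0.37 = 58.51.
Sorption retards both mechanisms: v_R = v/R = 0.03213 m/day, D_R = D/R = 0.004546 m²/day.
Peak time from v_R²t² + 2D_R t − x² = 0: t = (√(D_R² + v_R²x²) − D_R)/v_R².
√(D_R² + v_R²x²) = √(0.004546² + 0.03213² × 10.1²) = 0.3245; v_R² = 0.001032.
t = (0.3245 − 0.004546)/0.001032 = 310 days.

310 days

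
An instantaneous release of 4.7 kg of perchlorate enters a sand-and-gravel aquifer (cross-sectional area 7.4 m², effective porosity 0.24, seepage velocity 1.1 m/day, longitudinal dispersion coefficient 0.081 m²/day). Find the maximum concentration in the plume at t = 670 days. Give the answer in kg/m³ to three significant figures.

The peak of an instantaneous 1D plume sits at x = vt; there the Gaussian factor is 1 and C_max = M/(n_e·A·√(4πDt)), where n_e·A is the pore area the mass is dissolved in.
√(4πDt) = √(4π × 0.081 × 670) = 26.11 m, so C_max = 4.7/(0.24 × 7.4 × 26.11) = 0.101 kg/m³.

0.101 kg/m³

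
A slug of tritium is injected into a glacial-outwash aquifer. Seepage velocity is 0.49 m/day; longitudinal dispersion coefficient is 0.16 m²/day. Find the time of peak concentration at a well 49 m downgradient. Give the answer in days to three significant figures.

99.3 days

For the 1D instantaneous-source solution, setting ∂C/∂t = 0 at fixed x gives v²t² + 2Dt − x² = 0, so t = (√(D² + v²x²) − D)/v².
√(D² + v²x²) = √(0.16² + 0.49² × 49²) = 24.01; v² = 0.2401.
t = (24.01 − 0.16)/0.2401 = 99.3 days (vs. the pure-advection estimate x/v = 100 d).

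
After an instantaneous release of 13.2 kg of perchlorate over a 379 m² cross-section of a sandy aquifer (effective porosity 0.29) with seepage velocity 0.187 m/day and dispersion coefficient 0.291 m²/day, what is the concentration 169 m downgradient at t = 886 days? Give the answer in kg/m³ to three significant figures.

For an instantaneous plane source, C(x,t) = M/(n_e·A·√(4πDt)) · exp(−(x−vt)²/(4Dt)), with n_e·A the pore (flow) area.
Plume center vt = 0.187 × 886 = 165.682 m, so the well at 169 m is 3.318 m downgradient of the peak.
√(4πDt) = 56.92 m, giving peak height M/(n_e·A·√(4πDt)) = 13.2/(0.29 × 379 × 56.92) = 0.002110 kg/m³.
(x−vt)²/(4Dt) = (3.318)²/(4 × 0.291 × 886) = 0.01067; exp(−0.01067) = 0.9894.
C = 0.002110 × 0.9894 = 0.00209 kg/m³.

0.00209 kg/m³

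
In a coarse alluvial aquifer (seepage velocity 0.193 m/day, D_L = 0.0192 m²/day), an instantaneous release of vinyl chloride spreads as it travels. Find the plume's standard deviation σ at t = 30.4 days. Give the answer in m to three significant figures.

Dispersive spreading gives a Gaussian with σ² = 2Dt; advection only shifts the center.
σ = √(2 × 0.0192 × 30.4) = 1.08 m.

1.08 m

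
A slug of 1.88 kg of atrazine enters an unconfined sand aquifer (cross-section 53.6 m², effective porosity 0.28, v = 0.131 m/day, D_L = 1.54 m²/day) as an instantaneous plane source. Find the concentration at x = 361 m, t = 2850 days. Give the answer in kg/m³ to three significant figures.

For an instantaneous plane source, C(x,t) = M/(n_e·A·√(4πDt)) · exp(−(x−vt)²/(4Dt)), with n_e·A the pore (flow) area.
Plume center vt = 0.131 × 2850 = 373.35 m, so the well at 361 m is 12.35 m upgradient of the peak.
√(4πDt) = 234.8 m, giving peak height M/(n_e·A·√(4πDt)) = 1.88/(0.28 × 53.6 × 234.8) = 0.0005335 kg/m³.
(x−vt)²/(4Dt) = (-12.35)²/(4 × 1.54 × 2850) = 0.008688; exp(−0.008688) = 0.9913.
C = 0.0005335 × 0.9913 = 0.000529 kg/m³.

0.000529 kg/m³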